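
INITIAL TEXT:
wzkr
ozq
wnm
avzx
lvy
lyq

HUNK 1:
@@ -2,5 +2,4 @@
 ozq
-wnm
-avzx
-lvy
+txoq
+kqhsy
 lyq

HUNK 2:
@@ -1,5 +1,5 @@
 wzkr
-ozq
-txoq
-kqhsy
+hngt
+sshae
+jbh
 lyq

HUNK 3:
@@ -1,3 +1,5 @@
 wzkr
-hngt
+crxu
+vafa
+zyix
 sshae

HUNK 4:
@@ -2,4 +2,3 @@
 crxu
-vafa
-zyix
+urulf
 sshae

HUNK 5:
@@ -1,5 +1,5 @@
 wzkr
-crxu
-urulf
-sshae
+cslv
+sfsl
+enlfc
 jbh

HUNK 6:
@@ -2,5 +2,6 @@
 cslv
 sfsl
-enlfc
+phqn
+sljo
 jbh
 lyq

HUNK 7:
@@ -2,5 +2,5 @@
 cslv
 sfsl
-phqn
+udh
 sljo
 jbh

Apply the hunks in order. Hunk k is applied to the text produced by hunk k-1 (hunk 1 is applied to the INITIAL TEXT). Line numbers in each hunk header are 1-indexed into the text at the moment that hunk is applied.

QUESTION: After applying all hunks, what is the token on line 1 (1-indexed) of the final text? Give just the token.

Answer: wzkr

Derivation:
Hunk 1: at line 2 remove [wnm,avzx,lvy] add [txoq,kqhsy] -> 5 lines: wzkr ozq txoq kqhsy lyq
Hunk 2: at line 1 remove [ozq,txoq,kqhsy] add [hngt,sshae,jbh] -> 5 lines: wzkr hngt sshae jbh lyq
Hunk 3: at line 1 remove [hngt] add [crxu,vafa,zyix] -> 7 lines: wzkr crxu vafa zyix sshae jbh lyq
Hunk 4: at line 2 remove [vafa,zyix] add [urulf] -> 6 lines: wzkr crxu urulf sshae jbh lyq
Hunk 5: at line 1 remove [crxu,urulf,sshae] add [cslv,sfsl,enlfc] -> 6 lines: wzkr cslv sfsl enlfc jbh lyq
Hunk 6: at line 2 remove [enlfc] add [phqn,sljo] -> 7 lines: wzkr cslv sfsl phqn sljo jbh lyq
Hunk 7: at line 2 remove [phqn] add [udh] -> 7 lines: wzkr cslv sfsl udh sljo jbh lyq
Final line 1: wzkr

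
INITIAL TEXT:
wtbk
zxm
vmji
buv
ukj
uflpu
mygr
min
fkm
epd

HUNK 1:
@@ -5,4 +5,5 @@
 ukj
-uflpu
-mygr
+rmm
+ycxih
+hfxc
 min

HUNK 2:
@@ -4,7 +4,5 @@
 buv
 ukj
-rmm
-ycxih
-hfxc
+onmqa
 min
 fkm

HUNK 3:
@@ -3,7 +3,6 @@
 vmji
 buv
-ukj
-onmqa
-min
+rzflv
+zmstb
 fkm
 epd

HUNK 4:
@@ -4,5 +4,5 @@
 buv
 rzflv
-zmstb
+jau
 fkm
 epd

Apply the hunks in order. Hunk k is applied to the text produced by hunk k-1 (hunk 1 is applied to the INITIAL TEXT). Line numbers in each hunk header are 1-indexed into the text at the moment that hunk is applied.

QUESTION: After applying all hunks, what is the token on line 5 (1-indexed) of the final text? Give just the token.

Hunk 1: at line 5 remove [uflpu,mygr] add [rmm,ycxih,hfxc] -> 11 lines: wtbk zxm vmji buv ukj rmm ycxih hfxc min fkm epd
Hunk 2: at line 4 remove [rmm,ycxih,hfxc] add [onmqa] -> 9 lines: wtbk zxm vmji buv ukj onmqa min fkm epd
Hunk 3: at line 3 remove [ukj,onmqa,min] add [rzflv,zmstb] -> 8 lines: wtbk zxm vmji buv rzflv zmstb fkm epd
Hunk 4: at line 4 remove [zmstb] add [jau] -> 8 lines: wtbk zxm vmji buv rzflv jau fkm epd
Final line 5: rzflv

Answer: rzflv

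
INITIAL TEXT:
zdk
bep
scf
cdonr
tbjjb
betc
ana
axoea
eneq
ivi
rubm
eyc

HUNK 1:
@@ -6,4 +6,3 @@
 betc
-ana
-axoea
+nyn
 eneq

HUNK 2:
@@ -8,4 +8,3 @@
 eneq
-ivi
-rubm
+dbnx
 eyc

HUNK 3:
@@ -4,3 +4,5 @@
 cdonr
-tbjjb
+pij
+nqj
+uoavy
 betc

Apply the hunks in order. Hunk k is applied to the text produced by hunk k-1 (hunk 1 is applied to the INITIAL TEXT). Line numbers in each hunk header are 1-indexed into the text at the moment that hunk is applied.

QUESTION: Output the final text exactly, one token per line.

Answer: zdk
bep
scf
cdonr
pij
nqj
uoavy
betc
nyn
eneq
dbnx
eyc

Derivation:
Hunk 1: at line 6 remove [ana,axoea] add [nyn] -> 11 lines: zdk bep scf cdonr tbjjb betc nyn eneq ivi rubm eyc
Hunk 2: at line 8 remove [ivi,rubm] add [dbnx] -> 10 lines: zdk bep scf cdonr tbjjb betc nyn eneq dbnx eyc
Hunk 3: at line 4 remove [tbjjb] add [pij,nqj,uoavy] -> 12 lines: zdk bep scf cdonr pij nqj uoavy betc nyn eneq dbnx eyc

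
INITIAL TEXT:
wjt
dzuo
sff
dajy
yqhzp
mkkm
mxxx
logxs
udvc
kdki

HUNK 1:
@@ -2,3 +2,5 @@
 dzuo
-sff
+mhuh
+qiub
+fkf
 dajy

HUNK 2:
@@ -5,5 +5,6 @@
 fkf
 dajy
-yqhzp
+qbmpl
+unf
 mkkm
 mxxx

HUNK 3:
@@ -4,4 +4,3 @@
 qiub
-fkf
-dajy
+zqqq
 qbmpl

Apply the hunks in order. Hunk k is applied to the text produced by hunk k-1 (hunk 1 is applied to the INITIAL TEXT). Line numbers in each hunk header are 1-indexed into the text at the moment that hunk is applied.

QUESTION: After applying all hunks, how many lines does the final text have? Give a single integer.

Hunk 1: at line 2 remove [sff] add [mhuh,qiub,fkf] -> 12 lines: wjt dzuo mhuh qiub fkf dajy yqhzp mkkm mxxx logxs udvc kdki
Hunk 2: at line 5 remove [yqhzp] add [qbmpl,unf] -> 13 lines: wjt dzuo mhuh qiub fkf dajy qbmpl unf mkkm mxxx logxs udvc kdki
Hunk 3: at line 4 remove [fkf,dajy] add [zqqq] -> 12 lines: wjt dzuo mhuh qiub zqqq qbmpl unf mkkm mxxx logxs udvc kdki
Final line count: 12

Answer: 12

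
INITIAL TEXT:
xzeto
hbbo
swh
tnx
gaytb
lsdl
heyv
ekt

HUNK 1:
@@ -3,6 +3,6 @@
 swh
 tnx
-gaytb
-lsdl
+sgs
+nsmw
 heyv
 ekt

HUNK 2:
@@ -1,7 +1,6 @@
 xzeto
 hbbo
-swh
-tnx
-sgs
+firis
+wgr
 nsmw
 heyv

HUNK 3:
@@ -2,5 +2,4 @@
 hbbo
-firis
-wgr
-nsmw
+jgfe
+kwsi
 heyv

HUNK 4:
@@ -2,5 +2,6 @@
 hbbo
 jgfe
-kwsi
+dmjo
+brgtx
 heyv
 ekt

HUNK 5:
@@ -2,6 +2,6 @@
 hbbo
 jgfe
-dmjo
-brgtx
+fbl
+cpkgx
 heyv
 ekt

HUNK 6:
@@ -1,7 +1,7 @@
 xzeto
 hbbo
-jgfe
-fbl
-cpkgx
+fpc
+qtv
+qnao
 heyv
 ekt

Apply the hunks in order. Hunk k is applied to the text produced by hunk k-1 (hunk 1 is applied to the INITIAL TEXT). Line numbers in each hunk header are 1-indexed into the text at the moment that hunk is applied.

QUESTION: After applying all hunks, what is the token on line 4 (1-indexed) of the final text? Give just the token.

Answer: qtv

Derivation:
Hunk 1: at line 3 remove [gaytb,lsdl] add [sgs,nsmw] -> 8 lines: xzeto hbbo swh tnx sgs nsmw heyv ekt
Hunk 2: at line 1 remove [swh,tnx,sgs] add [firis,wgr] -> 7 lines: xzeto hbbo firis wgr nsmw heyv ekt
Hunk 3: at line 2 remove [firis,wgr,nsmw] add [jgfe,kwsi] -> 6 lines: xzeto hbbo jgfe kwsi heyv ekt
Hunk 4: at line 2 remove [kwsi] add [dmjo,brgtx] -> 7 lines: xzeto hbbo jgfe dmjo brgtx heyv ekt
Hunk 5: at line 2 remove [dmjo,brgtx] add [fbl,cpkgx] -> 7 lines: xzeto hbbo jgfe fbl cpkgx heyv ekt
Hunk 6: at line 1 remove [jgfe,fbl,cpkgx] add [fpc,qtv,qnao] -> 7 lines: xzeto hbbo fpc qtv qnao heyv ekt
Final line 4: qtv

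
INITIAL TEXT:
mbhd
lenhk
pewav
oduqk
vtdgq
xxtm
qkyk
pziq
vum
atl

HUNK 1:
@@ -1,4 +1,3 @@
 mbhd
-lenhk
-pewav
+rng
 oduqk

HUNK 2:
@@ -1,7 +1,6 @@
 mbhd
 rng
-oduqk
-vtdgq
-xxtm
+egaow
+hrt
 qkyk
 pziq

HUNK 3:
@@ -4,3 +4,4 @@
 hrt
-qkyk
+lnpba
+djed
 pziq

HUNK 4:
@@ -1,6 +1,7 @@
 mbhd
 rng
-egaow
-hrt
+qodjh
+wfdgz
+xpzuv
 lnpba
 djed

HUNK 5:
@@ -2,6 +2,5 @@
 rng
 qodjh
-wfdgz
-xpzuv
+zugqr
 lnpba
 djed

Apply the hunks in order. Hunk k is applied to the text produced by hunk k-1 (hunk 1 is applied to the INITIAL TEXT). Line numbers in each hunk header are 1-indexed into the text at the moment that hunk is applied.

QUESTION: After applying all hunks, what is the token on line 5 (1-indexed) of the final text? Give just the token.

Hunk 1: at line 1 remove [lenhk,pewav] add [rng] -> 9 lines: mbhd rng oduqk vtdgq xxtm qkyk pziq vum atl
Hunk 2: at line 1 remove [oduqk,vtdgq,xxtm] add [egaow,hrt] -> 8 lines: mbhd rng egaow hrt qkyk pziq vum atl
Hunk 3: at line 4 remove [qkyk] add [lnpba,djed] -> 9 lines: mbhd rng egaow hrt lnpba djed pziq vum atl
Hunk 4: at line 1 remove [egaow,hrt] add [qodjh,wfdgz,xpzuv] -> 10 lines: mbhd rng qodjh wfdgz xpzuv lnpba djed pziq vum atl
Hunk 5: at line 2 remove [wfdgz,xpzuv] add [zugqr] -> 9 lines: mbhd rng qodjh zugqr lnpba djed pziq vum atl
Final line 5: lnpba

Answer: lnpba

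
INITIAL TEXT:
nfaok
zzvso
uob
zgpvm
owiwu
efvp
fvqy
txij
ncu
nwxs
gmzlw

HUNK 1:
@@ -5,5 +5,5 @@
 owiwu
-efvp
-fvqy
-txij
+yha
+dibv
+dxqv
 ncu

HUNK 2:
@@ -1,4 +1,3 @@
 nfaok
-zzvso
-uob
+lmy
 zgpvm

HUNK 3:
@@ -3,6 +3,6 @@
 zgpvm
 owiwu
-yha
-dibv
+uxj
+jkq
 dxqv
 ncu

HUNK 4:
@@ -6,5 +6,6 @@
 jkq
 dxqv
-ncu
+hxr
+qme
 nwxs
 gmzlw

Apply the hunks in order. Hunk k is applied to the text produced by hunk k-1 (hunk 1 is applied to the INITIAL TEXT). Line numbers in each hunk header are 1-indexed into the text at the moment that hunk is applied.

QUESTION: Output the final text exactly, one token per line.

Hunk 1: at line 5 remove [efvp,fvqy,txij] add [yha,dibv,dxqv] -> 11 lines: nfaok zzvso uob zgpvm owiwu yha dibv dxqv ncu nwxs gmzlw
Hunk 2: at line 1 remove [zzvso,uob] add [lmy] -> 10 lines: nfaok lmy zgpvm owiwu yha dibv dxqv ncu nwxs gmzlw
Hunk 3: at line 3 remove [yha,dibv] add [uxj,jkq] -> 10 lines: nfaok lmy zgpvm owiwu uxj jkq dxqv ncu nwxs gmzlw
Hunk 4: at line 6 remove [ncu] add [hxr,qme] -> 11 lines: nfaok lmy zgpvm owiwu uxj jkq dxqv hxr qme nwxs gmzlw

Answer: nfaok
lmy
zgpvm
owiwu
uxj
jkq
dxqv
hxr
qme
nwxs
gmzlw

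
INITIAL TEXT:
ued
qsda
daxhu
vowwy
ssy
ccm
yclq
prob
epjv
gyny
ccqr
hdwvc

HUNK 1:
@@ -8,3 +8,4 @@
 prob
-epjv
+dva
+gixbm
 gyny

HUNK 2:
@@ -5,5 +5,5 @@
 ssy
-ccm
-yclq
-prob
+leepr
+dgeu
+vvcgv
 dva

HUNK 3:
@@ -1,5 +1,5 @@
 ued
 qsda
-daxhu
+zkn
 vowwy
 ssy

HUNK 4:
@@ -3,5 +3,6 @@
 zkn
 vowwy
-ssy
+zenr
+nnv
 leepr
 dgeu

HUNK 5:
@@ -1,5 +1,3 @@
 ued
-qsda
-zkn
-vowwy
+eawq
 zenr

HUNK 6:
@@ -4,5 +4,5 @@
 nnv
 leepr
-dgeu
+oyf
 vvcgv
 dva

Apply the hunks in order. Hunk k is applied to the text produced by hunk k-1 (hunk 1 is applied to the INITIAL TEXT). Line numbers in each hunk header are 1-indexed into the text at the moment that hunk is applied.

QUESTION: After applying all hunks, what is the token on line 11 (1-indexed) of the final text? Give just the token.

Hunk 1: at line 8 remove [epjv] add [dva,gixbm] -> 13 lines: ued qsda daxhu vowwy ssy ccm yclq prob dva gixbm gyny ccqr hdwvc
Hunk 2: at line 5 remove [ccm,yclq,prob] add [leepr,dgeu,vvcgv] -> 13 lines: ued qsda daxhu vowwy ssy leepr dgeu vvcgv dva gixbm gyny ccqr hdwvc
Hunk 3: at line 1 remove [daxhu] add [zkn] -> 13 lines: ued qsda zkn vowwy ssy leepr dgeu vvcgv dva gixbm gyny ccqr hdwvc
Hunk 4: at line 3 remove [ssy] add [zenr,nnv] -> 14 lines: ued qsda zkn vowwy zenr nnv leepr dgeu vvcgv dva gixbm gyny ccqr hdwvc
Hunk 5: at line 1 remove [qsda,zkn,vowwy] add [eawq] -> 12 lines: ued eawq zenr nnv leepr dgeu vvcgv dva gixbm gyny ccqr hdwvc
Hunk 6: at line 4 remove [dgeu] add [oyf] -> 12 lines: ued eawq zenr nnv leepr oyf vvcgv dva gixbm gyny ccqr hdwvc
Final line 11: ccqr

Answer: ccqr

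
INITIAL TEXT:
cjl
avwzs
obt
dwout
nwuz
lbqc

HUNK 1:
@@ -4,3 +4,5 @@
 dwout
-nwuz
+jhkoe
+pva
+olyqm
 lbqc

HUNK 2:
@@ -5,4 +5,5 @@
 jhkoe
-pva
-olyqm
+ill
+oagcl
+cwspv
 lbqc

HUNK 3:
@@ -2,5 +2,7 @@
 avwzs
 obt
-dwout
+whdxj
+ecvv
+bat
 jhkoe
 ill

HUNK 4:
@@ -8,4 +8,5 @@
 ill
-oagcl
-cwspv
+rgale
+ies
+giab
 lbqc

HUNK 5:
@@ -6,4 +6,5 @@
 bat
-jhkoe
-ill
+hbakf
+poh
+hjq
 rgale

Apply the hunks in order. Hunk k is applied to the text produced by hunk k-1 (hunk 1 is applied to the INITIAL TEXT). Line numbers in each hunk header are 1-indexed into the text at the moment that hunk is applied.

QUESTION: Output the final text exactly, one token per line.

Hunk 1: at line 4 remove [nwuz] add [jhkoe,pva,olyqm] -> 8 lines: cjl avwzs obt dwout jhkoe pva olyqm lbqc
Hunk 2: at line 5 remove [pva,olyqm] add [ill,oagcl,cwspv] -> 9 lines: cjl avwzs obt dwout jhkoe ill oagcl cwspv lbqc
Hunk 3: at line 2 remove [dwout] add [whdxj,ecvv,bat] -> 11 lines: cjl avwzs obt whdxj ecvv bat jhkoe ill oagcl cwspv lbqc
Hunk 4: at line 8 remove [oagcl,cwspv] add [rgale,ies,giab] -> 12 lines: cjl avwzs obt whdxj ecvv bat jhkoe ill rgale ies giab lbqc
Hunk 5: at line 6 remove [jhkoe,ill] add [hbakf,poh,hjq] -> 13 lines: cjl avwzs obt whdxj ecvv bat hbakf poh hjq rgale ies giab lbqc

Answer: cjl
avwzs
obt
whdxj
ecvv
bat
hbakf
poh
hjq
rgale
ies
giab
lbqc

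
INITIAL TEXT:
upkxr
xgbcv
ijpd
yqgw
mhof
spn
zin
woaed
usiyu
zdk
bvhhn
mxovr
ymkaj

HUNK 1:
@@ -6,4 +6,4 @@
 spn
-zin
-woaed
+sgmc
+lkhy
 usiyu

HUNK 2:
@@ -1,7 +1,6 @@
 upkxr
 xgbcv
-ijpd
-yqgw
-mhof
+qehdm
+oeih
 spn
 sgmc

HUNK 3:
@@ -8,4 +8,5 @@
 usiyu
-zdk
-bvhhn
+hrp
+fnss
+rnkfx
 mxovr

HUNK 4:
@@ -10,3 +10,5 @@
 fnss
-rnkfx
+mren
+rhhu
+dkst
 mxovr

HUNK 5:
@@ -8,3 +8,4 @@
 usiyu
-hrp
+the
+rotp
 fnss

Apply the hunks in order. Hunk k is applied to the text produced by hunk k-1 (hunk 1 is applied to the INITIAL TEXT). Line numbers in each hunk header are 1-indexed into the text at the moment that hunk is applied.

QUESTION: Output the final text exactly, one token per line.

Answer: upkxr
xgbcv
qehdm
oeih
spn
sgmc
lkhy
usiyu
the
rotp
fnss
mren
rhhu
dkst
mxovr
ymkaj

Derivation:
Hunk 1: at line 6 remove [zin,woaed] add [sgmc,lkhy] -> 13 lines: upkxr xgbcv ijpd yqgw mhof spn sgmc lkhy usiyu zdk bvhhn mxovr ymkaj
Hunk 2: at line 1 remove [ijpd,yqgw,mhof] add [qehdm,oeih] -> 12 lines: upkxr xgbcv qehdm oeih spn sgmc lkhy usiyu zdk bvhhn mxovr ymkaj
Hunk 3: at line 8 remove [zdk,bvhhn] add [hrp,fnss,rnkfx] -> 13 lines: upkxr xgbcv qehdm oeih spn sgmc lkhy usiyu hrp fnss rnkfx mxovr ymkaj
Hunk 4: at line 10 remove [rnkfx] add [mren,rhhu,dkst] -> 15 lines: upkxr xgbcv qehdm oeih spn sgmc lkhy usiyu hrp fnss mren rhhu dkst mxovr ymkaj
Hunk 5: at line 8 remove [hrp] add [the,rotp] -> 16 lines: upkxr xgbcv qehdm oeih spn sgmc lkhy usiyu the rotp fnss mren rhhu dkst mxovr ymkaj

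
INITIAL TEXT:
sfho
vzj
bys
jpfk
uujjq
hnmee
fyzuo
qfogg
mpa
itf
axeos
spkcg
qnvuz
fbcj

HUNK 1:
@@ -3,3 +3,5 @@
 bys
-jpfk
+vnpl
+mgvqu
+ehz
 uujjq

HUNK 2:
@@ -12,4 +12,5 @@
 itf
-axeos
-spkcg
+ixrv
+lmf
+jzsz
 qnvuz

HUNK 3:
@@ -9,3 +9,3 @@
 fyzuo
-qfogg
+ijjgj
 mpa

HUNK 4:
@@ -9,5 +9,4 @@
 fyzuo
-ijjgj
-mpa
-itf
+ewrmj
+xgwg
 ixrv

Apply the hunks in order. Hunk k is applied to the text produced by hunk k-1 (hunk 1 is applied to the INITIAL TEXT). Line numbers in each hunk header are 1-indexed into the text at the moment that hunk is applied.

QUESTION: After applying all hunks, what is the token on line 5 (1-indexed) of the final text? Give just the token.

Hunk 1: at line 3 remove [jpfk] add [vnpl,mgvqu,ehz] -> 16 lines: sfho vzj bys vnpl mgvqu ehz uujjq hnmee fyzuo qfogg mpa itf axeos spkcg qnvuz fbcj
Hunk 2: at line 12 remove [axeos,spkcg] add [ixrv,lmf,jzsz] -> 17 lines: sfho vzj bys vnpl mgvqu ehz uujjq hnmee fyzuo qfogg mpa itf ixrv lmf jzsz qnvuz fbcj
Hunk 3: at line 9 remove [qfogg] add [ijjgj] -> 17 lines: sfho vzj bys vnpl mgvqu ehz uujjq hnmee fyzuo ijjgj mpa itf ixrv lmf jzsz qnvuz fbcj
Hunk 4: at line 9 remove [ijjgj,mpa,itf] add [ewrmj,xgwg] -> 16 lines: sfho vzj bys vnpl mgvqu ehz uujjq hnmee fyzuo ewrmj xgwg ixrv lmf jzsz qnvuz fbcj
Final line 5: mgvqu

Answer: mgvqu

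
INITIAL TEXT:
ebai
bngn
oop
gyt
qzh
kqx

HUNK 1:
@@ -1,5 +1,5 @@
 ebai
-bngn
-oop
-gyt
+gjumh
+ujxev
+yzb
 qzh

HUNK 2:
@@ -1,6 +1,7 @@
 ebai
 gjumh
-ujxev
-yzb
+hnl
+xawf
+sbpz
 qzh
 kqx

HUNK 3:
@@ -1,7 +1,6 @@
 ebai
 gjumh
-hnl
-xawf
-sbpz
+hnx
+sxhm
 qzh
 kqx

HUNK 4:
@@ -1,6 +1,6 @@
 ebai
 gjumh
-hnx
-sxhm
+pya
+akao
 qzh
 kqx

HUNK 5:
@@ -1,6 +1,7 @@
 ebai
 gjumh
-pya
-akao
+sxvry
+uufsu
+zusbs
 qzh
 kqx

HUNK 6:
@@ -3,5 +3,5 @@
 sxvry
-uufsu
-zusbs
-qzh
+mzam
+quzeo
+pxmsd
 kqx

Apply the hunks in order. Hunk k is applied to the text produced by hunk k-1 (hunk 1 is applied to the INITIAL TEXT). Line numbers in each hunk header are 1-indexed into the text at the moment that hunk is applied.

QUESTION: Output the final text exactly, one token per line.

Answer: ebai
gjumh
sxvry
mzam
quzeo
pxmsd
kqx

Derivation:
Hunk 1: at line 1 remove [bngn,oop,gyt] add [gjumh,ujxev,yzb] -> 6 lines: ebai gjumh ujxev yzb qzh kqx
Hunk 2: at line 1 remove [ujxev,yzb] add [hnl,xawf,sbpz] -> 7 lines: ebai gjumh hnl xawf sbpz qzh kqx
Hunk 3: at line 1 remove [hnl,xawf,sbpz] add [hnx,sxhm] -> 6 lines: ebai gjumh hnx sxhm qzh kqx
Hunk 4: at line 1 remove [hnx,sxhm] add [pya,akao] -> 6 lines: ebai gjumh pya akao qzh kqx
Hunk 5: at line 1 remove [pya,akao] add [sxvry,uufsu,zusbs] -> 7 lines: ebai gjumh sxvry uufsu zusbs qzh kqx
Hunk 6: at line 3 remove [uufsu,zusbs,qzh] add [mzam,quzeo,pxmsd] -> 7 lines: ebai gjumh sxvry mzam quzeo pxmsd kqx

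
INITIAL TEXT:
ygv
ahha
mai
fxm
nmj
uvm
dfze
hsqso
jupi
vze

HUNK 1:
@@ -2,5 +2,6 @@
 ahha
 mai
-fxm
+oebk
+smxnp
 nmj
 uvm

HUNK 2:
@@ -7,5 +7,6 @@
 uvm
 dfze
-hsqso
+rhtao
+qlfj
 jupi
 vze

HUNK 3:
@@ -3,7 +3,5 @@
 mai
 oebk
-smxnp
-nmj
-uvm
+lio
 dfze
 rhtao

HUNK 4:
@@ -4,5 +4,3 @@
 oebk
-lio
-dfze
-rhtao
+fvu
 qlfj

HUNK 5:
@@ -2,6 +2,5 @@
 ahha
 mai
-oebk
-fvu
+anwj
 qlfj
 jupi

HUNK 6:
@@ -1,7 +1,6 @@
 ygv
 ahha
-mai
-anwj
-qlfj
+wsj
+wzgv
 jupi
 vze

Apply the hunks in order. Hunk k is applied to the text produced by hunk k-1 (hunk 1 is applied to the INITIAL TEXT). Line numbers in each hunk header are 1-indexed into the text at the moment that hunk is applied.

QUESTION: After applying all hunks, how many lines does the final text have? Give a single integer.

Hunk 1: at line 2 remove [fxm] add [oebk,smxnp] -> 11 lines: ygv ahha mai oebk smxnp nmj uvm dfze hsqso jupi vze
Hunk 2: at line 7 remove [hsqso] add [rhtao,qlfj] -> 12 lines: ygv ahha mai oebk smxnp nmj uvm dfze rhtao qlfj jupi vze
Hunk 3: at line 3 remove [smxnp,nmj,uvm] add [lio] -> 10 lines: ygv ahha mai oebk lio dfze rhtao qlfj jupi vze
Hunk 4: at line 4 remove [lio,dfze,rhtao] add [fvu] -> 8 lines: ygv ahha mai oebk fvu qlfj jupi vze
Hunk 5: at line 2 remove [oebk,fvu] add [anwj] -> 7 lines: ygv ahha mai anwj qlfj jupi vze
Hunk 6: at line 1 remove [mai,anwj,qlfj] add [wsj,wzgv] -> 6 lines: ygv ahha wsj wzgv jupi vze
Final line count: 6

Answer: 6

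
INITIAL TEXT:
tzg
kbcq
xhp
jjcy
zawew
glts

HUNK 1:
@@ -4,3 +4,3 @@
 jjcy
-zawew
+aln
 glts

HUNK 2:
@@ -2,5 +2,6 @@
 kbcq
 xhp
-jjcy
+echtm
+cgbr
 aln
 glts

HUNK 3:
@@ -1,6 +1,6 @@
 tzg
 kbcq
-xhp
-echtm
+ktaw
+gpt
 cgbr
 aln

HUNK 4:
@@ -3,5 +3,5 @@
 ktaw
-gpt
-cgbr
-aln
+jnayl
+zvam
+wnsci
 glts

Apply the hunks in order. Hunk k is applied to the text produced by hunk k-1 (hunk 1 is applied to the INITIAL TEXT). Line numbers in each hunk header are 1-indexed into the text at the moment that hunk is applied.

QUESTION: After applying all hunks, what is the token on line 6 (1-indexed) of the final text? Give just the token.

Hunk 1: at line 4 remove [zawew] add [aln] -> 6 lines: tzg kbcq xhp jjcy aln glts
Hunk 2: at line 2 remove [jjcy] add [echtm,cgbr] -> 7 lines: tzg kbcq xhp echtm cgbr aln glts
Hunk 3: at line 1 remove [xhp,echtm] add [ktaw,gpt] -> 7 lines: tzg kbcq ktaw gpt cgbr aln glts
Hunk 4: at line 3 remove [gpt,cgbr,aln] add [jnayl,zvam,wnsci] -> 7 lines: tzg kbcq ktaw jnayl zvam wnsci glts
Final line 6: wnsci

Answer: wnsci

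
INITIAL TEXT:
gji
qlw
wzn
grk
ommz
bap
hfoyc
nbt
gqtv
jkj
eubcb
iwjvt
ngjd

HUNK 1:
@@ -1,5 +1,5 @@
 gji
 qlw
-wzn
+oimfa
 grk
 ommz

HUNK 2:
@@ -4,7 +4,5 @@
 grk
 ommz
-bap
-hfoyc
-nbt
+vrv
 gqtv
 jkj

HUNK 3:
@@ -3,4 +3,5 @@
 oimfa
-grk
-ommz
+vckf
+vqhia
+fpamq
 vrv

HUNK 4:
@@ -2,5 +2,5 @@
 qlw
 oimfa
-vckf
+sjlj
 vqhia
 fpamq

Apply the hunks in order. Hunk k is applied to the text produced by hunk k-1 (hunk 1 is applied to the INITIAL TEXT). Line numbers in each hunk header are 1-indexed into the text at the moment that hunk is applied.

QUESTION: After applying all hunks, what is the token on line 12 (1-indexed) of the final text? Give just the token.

Answer: ngjd

Derivation:
Hunk 1: at line 1 remove [wzn] add [oimfa] -> 13 lines: gji qlw oimfa grk ommz bap hfoyc nbt gqtv jkj eubcb iwjvt ngjd
Hunk 2: at line 4 remove [bap,hfoyc,nbt] add [vrv] -> 11 lines: gji qlw oimfa grk ommz vrv gqtv jkj eubcb iwjvt ngjd
Hunk 3: at line 3 remove [grk,ommz] add [vckf,vqhia,fpamq] -> 12 lines: gji qlw oimfa vckf vqhia fpamq vrv gqtv jkj eubcb iwjvt ngjd
Hunk 4: at line 2 remove [vckf] add [sjlj] -> 12 lines: gji qlw oimfa sjlj vqhia fpamq vrv gqtv jkj eubcb iwjvt ngjd
Final line 12: ngjd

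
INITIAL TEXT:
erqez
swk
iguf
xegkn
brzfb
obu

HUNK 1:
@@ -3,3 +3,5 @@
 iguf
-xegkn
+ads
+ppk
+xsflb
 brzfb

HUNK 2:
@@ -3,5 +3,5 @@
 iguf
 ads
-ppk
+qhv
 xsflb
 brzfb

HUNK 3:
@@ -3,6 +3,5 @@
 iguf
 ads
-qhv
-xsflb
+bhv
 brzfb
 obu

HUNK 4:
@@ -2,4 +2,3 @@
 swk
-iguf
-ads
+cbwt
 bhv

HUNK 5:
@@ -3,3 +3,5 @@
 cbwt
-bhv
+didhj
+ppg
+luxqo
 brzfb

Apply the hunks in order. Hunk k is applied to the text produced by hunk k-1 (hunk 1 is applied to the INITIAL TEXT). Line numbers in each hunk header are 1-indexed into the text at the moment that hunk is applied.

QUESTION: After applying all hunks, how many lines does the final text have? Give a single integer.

Hunk 1: at line 3 remove [xegkn] add [ads,ppk,xsflb] -> 8 lines: erqez swk iguf ads ppk xsflb brzfb obu
Hunk 2: at line 3 remove [ppk] add [qhv] -> 8 lines: erqez swk iguf ads qhv xsflb brzfb obu
Hunk 3: at line 3 remove [qhv,xsflb] add [bhv] -> 7 lines: erqez swk iguf ads bhv brzfb obu
Hunk 4: at line 2 remove [iguf,ads] add [cbwt] -> 6 lines: erqez swk cbwt bhv brzfb obu
Hunk 5: at line 3 remove [bhv] add [didhj,ppg,luxqo] -> 8 lines: erqez swk cbwt didhj ppg luxqo brzfb obu
Final line count: 8

Answer: 8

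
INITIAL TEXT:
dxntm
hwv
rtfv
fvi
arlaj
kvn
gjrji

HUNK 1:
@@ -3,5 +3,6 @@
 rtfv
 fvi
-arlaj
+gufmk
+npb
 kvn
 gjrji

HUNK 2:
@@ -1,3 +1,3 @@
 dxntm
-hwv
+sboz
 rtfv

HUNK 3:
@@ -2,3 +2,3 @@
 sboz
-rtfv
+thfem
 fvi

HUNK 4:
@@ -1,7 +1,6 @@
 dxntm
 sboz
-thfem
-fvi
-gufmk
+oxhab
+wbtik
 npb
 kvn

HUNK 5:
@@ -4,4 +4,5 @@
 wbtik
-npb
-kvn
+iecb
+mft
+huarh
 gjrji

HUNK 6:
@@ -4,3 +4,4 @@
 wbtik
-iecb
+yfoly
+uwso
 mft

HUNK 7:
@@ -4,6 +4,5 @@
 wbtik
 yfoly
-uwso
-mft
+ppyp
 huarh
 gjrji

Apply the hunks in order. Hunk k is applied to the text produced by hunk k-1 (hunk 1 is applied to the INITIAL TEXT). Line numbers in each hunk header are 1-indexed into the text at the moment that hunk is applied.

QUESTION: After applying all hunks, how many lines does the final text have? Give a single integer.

Answer: 8

Derivation:
Hunk 1: at line 3 remove [arlaj] add [gufmk,npb] -> 8 lines: dxntm hwv rtfv fvi gufmk npb kvn gjrji
Hunk 2: at line 1 remove [hwv] add [sboz] -> 8 lines: dxntm sboz rtfv fvi gufmk npb kvn gjrji
Hunk 3: at line 2 remove [rtfv] add [thfem] -> 8 lines: dxntm sboz thfem fvi gufmk npb kvn gjrji
Hunk 4: at line 1 remove [thfem,fvi,gufmk] add [oxhab,wbtik] -> 7 lines: dxntm sboz oxhab wbtik npb kvn gjrji
Hunk 5: at line 4 remove [npb,kvn] add [iecb,mft,huarh] -> 8 lines: dxntm sboz oxhab wbtik iecb mft huarh gjrji
Hunk 6: at line 4 remove [iecb] add [yfoly,uwso] -> 9 lines: dxntm sboz oxhab wbtik yfoly uwso mft huarh gjrji
Hunk 7: at line 4 remove [uwso,mft] add [ppyp] -> 8 lines: dxntm sboz oxhab wbtik yfoly ppyp huarh gjrji
Final line count: 8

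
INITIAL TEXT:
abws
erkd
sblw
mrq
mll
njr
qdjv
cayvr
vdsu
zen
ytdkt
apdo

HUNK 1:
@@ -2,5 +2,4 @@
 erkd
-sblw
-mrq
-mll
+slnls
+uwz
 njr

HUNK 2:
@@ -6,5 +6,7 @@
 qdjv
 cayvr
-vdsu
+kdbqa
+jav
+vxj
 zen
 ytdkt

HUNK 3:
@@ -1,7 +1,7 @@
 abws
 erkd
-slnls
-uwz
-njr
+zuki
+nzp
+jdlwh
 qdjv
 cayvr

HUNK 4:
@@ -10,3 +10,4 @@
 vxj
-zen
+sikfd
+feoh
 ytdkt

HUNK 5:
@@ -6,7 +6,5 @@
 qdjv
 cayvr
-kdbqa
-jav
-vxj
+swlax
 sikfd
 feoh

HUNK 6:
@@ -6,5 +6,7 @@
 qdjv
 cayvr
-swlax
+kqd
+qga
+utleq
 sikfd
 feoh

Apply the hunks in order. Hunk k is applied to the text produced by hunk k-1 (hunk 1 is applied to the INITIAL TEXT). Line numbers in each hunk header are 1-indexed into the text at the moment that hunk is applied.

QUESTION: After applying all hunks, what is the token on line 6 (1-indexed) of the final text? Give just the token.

Answer: qdjv

Derivation:
Hunk 1: at line 2 remove [sblw,mrq,mll] add [slnls,uwz] -> 11 lines: abws erkd slnls uwz njr qdjv cayvr vdsu zen ytdkt apdo
Hunk 2: at line 6 remove [vdsu] add [kdbqa,jav,vxj] -> 13 lines: abws erkd slnls uwz njr qdjv cayvr kdbqa jav vxj zen ytdkt apdo
Hunk 3: at line 1 remove [slnls,uwz,njr] add [zuki,nzp,jdlwh] -> 13 lines: abws erkd zuki nzp jdlwh qdjv cayvr kdbqa jav vxj zen ytdkt apdo
Hunk 4: at line 10 remove [zen] add [sikfd,feoh] -> 14 lines: abws erkd zuki nzp jdlwh qdjv cayvr kdbqa jav vxj sikfd feoh ytdkt apdo
Hunk 5: at line 6 remove [kdbqa,jav,vxj] add [swlax] -> 12 lines: abws erkd zuki nzp jdlwh qdjv cayvr swlax sikfd feoh ytdkt apdo
Hunk 6: at line 6 remove [swlax] add [kqd,qga,utleq] -> 14 lines: abws erkd zuki nzp jdlwh qdjv cayvr kqd qga utleq sikfd feoh ytdkt apdo
Final line 6: qdjv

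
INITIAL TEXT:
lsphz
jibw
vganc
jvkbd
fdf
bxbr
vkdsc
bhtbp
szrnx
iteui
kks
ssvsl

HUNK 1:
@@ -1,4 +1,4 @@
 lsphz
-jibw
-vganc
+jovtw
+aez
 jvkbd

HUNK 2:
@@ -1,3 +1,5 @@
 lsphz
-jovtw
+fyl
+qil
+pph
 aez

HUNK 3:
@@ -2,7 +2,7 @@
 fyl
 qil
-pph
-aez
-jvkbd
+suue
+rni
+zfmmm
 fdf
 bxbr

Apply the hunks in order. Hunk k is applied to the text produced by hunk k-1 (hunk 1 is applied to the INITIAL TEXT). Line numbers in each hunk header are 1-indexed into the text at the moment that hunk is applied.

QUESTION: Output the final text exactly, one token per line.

Answer: lsphz
fyl
qil
suue
rni
zfmmm
fdf
bxbr
vkdsc
bhtbp
szrnx
iteui
kks
ssvsl

Derivation:
Hunk 1: at line 1 remove [jibw,vganc] add [jovtw,aez] -> 12 lines: lsphz jovtw aez jvkbd fdf bxbr vkdsc bhtbp szrnx iteui kks ssvsl
Hunk 2: at line 1 remove [jovtw] add [fyl,qil,pph] -> 14 lines: lsphz fyl qil pph aez jvkbd fdf bxbr vkdsc bhtbp szrnx iteui kks ssvsl
Hunk 3: at line 2 remove [pph,aez,jvkbd] add [suue,rni,zfmmm] -> 14 lines: lsphz fyl qil suue rni zfmmm fdf bxbr vkdsc bhtbp szrnx iteui kks ssvsl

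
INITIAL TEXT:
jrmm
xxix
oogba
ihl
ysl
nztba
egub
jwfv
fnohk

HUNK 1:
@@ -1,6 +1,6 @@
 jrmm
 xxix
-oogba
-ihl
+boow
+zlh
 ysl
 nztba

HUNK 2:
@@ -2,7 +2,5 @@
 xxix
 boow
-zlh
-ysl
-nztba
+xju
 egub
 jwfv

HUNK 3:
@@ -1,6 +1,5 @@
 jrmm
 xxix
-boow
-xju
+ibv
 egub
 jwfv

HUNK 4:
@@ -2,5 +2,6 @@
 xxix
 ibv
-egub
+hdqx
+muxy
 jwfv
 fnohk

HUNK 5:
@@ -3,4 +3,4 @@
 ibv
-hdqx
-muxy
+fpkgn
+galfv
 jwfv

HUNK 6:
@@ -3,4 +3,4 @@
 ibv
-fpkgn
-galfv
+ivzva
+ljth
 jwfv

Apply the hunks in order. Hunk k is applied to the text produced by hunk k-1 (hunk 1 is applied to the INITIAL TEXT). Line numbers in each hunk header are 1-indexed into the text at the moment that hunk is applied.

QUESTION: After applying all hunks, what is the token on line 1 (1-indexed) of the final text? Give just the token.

Answer: jrmm

Derivation:
Hunk 1: at line 1 remove [oogba,ihl] add [boow,zlh] -> 9 lines: jrmm xxix boow zlh ysl nztba egub jwfv fnohk
Hunk 2: at line 2 remove [zlh,ysl,nztba] add [xju] -> 7 lines: jrmm xxix boow xju egub jwfv fnohk
Hunk 3: at line 1 remove [boow,xju] add [ibv] -> 6 lines: jrmm xxix ibv egub jwfv fnohk
Hunk 4: at line 2 remove [egub] add [hdqx,muxy] -> 7 lines: jrmm xxix ibv hdqx muxy jwfv fnohk
Hunk 5: at line 3 remove [hdqx,muxy] add [fpkgn,galfv] -> 7 lines: jrmm xxix ibv fpkgn galfv jwfv fnohk
Hunk 6: at line 3 remove [fpkgn,galfv] add [ivzva,ljth] -> 7 lines: jrmm xxix ibv ivzva ljth jwfv fnohk
Final line 1: jrmm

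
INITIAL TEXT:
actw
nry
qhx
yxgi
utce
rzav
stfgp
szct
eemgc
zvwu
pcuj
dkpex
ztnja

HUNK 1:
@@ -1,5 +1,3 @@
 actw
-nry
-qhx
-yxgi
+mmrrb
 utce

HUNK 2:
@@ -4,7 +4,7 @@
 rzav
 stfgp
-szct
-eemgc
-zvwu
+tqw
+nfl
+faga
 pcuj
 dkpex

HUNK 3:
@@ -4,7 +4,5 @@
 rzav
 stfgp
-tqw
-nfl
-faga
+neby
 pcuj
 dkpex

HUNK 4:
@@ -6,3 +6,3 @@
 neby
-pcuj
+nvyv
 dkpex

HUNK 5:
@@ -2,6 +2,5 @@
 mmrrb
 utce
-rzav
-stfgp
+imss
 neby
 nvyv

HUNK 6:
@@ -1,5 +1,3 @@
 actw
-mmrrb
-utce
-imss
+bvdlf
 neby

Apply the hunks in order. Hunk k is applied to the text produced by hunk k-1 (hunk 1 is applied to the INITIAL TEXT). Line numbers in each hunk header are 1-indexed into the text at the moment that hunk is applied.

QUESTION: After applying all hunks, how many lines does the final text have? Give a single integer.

Hunk 1: at line 1 remove [nry,qhx,yxgi] add [mmrrb] -> 11 lines: actw mmrrb utce rzav stfgp szct eemgc zvwu pcuj dkpex ztnja
Hunk 2: at line 4 remove [szct,eemgc,zvwu] add [tqw,nfl,faga] -> 11 lines: actw mmrrb utce rzav stfgp tqw nfl faga pcuj dkpex ztnja
Hunk 3: at line 4 remove [tqw,nfl,faga] add [neby] -> 9 lines: actw mmrrb utce rzav stfgp neby pcuj dkpex ztnja
Hunk 4: at line 6 remove [pcuj] add [nvyv] -> 9 lines: actw mmrrb utce rzav stfgp neby nvyv dkpex ztnja
Hunk 5: at line 2 remove [rzav,stfgp] add [imss] -> 8 lines: actw mmrrb utce imss neby nvyv dkpex ztnja
Hunk 6: at line 1 remove [mmrrb,utce,imss] add [bvdlf] -> 6 lines: actw bvdlf neby nvyv dkpex ztnja
Final line count: 6

Answer: 6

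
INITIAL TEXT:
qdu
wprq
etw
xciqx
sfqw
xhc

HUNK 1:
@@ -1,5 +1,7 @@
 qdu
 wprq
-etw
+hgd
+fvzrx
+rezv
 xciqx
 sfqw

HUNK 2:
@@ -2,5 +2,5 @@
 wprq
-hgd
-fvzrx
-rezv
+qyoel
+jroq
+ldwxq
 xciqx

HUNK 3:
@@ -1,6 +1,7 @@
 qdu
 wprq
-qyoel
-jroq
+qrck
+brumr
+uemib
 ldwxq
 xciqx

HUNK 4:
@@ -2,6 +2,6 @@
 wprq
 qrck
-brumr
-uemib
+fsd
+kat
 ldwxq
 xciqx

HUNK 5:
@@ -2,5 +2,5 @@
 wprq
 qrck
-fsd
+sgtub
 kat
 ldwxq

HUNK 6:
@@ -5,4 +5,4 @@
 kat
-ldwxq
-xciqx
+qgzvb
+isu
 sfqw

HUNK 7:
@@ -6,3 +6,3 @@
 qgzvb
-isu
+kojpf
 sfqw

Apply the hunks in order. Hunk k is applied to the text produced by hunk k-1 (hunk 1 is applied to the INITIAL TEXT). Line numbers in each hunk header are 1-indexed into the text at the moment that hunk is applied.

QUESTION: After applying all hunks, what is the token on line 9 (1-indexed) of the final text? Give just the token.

Answer: xhc

Derivation:
Hunk 1: at line 1 remove [etw] add [hgd,fvzrx,rezv] -> 8 lines: qdu wprq hgd fvzrx rezv xciqx sfqw xhc
Hunk 2: at line 2 remove [hgd,fvzrx,rezv] add [qyoel,jroq,ldwxq] -> 8 lines: qdu wprq qyoel jroq ldwxq xciqx sfqw xhc
Hunk 3: at line 1 remove [qyoel,jroq] add [qrck,brumr,uemib] -> 9 lines: qdu wprq qrck brumr uemib ldwxq xciqx sfqw xhc
Hunk 4: at line 2 remove [brumr,uemib] add [fsd,kat] -> 9 lines: qdu wprq qrck fsd kat ldwxq xciqx sfqw xhc
Hunk 5: at line 2 remove [fsd] add [sgtub] -> 9 lines: qdu wprq qrck sgtub kat ldwxq xciqx sfqw xhc
Hunk 6: at line 5 remove [ldwxq,xciqx] add [qgzvb,isu] -> 9 lines: qdu wprq qrck sgtub kat qgzvb isu sfqw xhc
Hunk 7: at line 6 remove [isu] add [kojpf] -> 9 lines: qdu wprq qrck sgtub kat qgzvb kojpf sfqw xhc
Final line 9: xhc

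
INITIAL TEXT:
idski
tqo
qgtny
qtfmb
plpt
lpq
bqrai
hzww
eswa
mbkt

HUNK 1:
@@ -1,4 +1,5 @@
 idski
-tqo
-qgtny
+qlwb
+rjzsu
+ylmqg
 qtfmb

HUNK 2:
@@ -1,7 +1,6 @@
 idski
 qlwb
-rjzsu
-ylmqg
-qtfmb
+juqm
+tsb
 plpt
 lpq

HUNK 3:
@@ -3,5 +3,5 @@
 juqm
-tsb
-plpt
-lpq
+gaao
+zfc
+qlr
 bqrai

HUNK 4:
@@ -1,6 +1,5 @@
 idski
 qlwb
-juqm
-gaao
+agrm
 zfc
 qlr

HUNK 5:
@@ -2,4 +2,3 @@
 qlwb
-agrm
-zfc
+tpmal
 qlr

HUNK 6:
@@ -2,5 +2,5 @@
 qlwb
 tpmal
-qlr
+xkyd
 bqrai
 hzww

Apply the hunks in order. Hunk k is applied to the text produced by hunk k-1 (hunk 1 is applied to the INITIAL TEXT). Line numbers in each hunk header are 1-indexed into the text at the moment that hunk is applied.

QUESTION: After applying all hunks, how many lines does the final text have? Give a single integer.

Answer: 8

Derivation:
Hunk 1: at line 1 remove [tqo,qgtny] add [qlwb,rjzsu,ylmqg] -> 11 lines: idski qlwb rjzsu ylmqg qtfmb plpt lpq bqrai hzww eswa mbkt
Hunk 2: at line 1 remove [rjzsu,ylmqg,qtfmb] add [juqm,tsb] -> 10 lines: idski qlwb juqm tsb plpt lpq bqrai hzww eswa mbkt
Hunk 3: at line 3 remove [tsb,plpt,lpq] add [gaao,zfc,qlr] -> 10 lines: idski qlwb juqm gaao zfc qlr bqrai hzww eswa mbkt
Hunk 4: at line 1 remove [juqm,gaao] add [agrm] -> 9 lines: idski qlwb agrm zfc qlr bqrai hzww eswa mbkt
Hunk 5: at line 2 remove [agrm,zfc] add [tpmal] -> 8 lines: idski qlwb tpmal qlr bqrai hzww eswa mbkt
Hunk 6: at line 2 remove [qlr] add [xkyd] -> 8 lines: idski qlwb tpmal xkyd bqrai hzww eswa mbkt
Final line count: 8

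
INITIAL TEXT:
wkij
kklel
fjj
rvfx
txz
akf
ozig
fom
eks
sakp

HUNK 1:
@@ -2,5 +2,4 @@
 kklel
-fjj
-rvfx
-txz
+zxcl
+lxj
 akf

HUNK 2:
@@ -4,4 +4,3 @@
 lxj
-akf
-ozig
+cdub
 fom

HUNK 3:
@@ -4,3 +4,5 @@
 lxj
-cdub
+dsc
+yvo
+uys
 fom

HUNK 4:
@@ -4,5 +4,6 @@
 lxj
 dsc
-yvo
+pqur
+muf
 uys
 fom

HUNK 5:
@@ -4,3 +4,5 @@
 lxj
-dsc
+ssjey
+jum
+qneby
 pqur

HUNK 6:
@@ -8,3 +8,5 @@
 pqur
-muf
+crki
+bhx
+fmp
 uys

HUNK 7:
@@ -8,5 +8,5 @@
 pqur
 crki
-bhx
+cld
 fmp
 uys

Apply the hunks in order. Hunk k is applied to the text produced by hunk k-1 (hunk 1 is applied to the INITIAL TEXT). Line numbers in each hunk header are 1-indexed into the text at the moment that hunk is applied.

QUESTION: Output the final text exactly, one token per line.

Answer: wkij
kklel
zxcl
lxj
ssjey
jum
qneby
pqur
crki
cld
fmp
uys
fom
eks
sakp

Derivation:
Hunk 1: at line 2 remove [fjj,rvfx,txz] add [zxcl,lxj] -> 9 lines: wkij kklel zxcl lxj akf ozig fom eks sakp
Hunk 2: at line 4 remove [akf,ozig] add [cdub] -> 8 lines: wkij kklel zxcl lxj cdub fom eks sakp
Hunk 3: at line 4 remove [cdub] add [dsc,yvo,uys] -> 10 lines: wkij kklel zxcl lxj dsc yvo uys fom eks sakp
Hunk 4: at line 4 remove [yvo] add [pqur,muf] -> 11 lines: wkij kklel zxcl lxj dsc pqur muf uys fom eks sakp
Hunk 5: at line 4 remove [dsc] add [ssjey,jum,qneby] -> 13 lines: wkij kklel zxcl lxj ssjey jum qneby pqur muf uys fom eks sakp
Hunk 6: at line 8 remove [muf] add [crki,bhx,fmp] -> 15 lines: wkij kklel zxcl lxj ssjey jum qneby pqur crki bhx fmp uys fom eks sakp
Hunk 7: at line 8 remove [bhx] add [cld] -> 15 lines: wkij kklel zxcl lxj ssjey jum qneby pqur crki cld fmp uys fom eks sakp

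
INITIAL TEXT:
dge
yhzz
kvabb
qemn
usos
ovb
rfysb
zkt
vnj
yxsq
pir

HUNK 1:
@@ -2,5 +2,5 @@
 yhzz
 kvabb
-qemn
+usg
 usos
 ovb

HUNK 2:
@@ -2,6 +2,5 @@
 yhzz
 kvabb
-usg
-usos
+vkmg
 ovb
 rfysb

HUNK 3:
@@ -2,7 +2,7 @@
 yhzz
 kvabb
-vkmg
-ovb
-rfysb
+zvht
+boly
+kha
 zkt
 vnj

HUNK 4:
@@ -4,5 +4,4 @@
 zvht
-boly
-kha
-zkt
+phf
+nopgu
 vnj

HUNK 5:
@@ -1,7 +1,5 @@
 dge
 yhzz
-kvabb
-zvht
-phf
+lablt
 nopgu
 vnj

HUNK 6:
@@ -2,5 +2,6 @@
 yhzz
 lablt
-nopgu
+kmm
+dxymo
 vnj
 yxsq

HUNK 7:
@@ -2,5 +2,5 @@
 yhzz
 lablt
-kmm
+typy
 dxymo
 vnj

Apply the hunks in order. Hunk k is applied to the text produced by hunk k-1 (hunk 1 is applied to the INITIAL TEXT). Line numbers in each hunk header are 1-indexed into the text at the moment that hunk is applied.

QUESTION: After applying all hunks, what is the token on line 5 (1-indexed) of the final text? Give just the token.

Hunk 1: at line 2 remove [qemn] add [usg] -> 11 lines: dge yhzz kvabb usg usos ovb rfysb zkt vnj yxsq pir
Hunk 2: at line 2 remove [usg,usos] add [vkmg] -> 10 lines: dge yhzz kvabb vkmg ovb rfysb zkt vnj yxsq pir
Hunk 3: at line 2 remove [vkmg,ovb,rfysb] add [zvht,boly,kha] -> 10 lines: dge yhzz kvabb zvht boly kha zkt vnj yxsq pir
Hunk 4: at line 4 remove [boly,kha,zkt] add [phf,nopgu] -> 9 lines: dge yhzz kvabb zvht phf nopgu vnj yxsq pir
Hunk 5: at line 1 remove [kvabb,zvht,phf] add [lablt] -> 7 lines: dge yhzz lablt nopgu vnj yxsq pir
Hunk 6: at line 2 remove [nopgu] add [kmm,dxymo] -> 8 lines: dge yhzz lablt kmm dxymo vnj yxsq pir
Hunk 7: at line 2 remove [kmm] add [typy] -> 8 lines: dge yhzz lablt typy dxymo vnj yxsq pir
Final line 5: dxymo

Answer: dxymo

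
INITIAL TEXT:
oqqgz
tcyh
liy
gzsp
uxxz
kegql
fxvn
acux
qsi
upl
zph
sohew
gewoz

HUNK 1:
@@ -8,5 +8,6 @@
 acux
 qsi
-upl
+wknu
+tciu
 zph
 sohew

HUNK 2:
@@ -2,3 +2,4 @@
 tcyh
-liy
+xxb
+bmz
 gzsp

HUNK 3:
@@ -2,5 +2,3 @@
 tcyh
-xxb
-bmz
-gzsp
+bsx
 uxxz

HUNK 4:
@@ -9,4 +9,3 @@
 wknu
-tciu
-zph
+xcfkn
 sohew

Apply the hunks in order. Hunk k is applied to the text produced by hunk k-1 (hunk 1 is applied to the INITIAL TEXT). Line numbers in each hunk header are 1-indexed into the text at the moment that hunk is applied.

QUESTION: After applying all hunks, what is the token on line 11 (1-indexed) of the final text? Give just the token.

Answer: sohew

Derivation:
Hunk 1: at line 8 remove [upl] add [wknu,tciu] -> 14 lines: oqqgz tcyh liy gzsp uxxz kegql fxvn acux qsi wknu tciu zph sohew gewoz
Hunk 2: at line 2 remove [liy] add [xxb,bmz] -> 15 lines: oqqgz tcyh xxb bmz gzsp uxxz kegql fxvn acux qsi wknu tciu zph sohew gewoz
Hunk 3: at line 2 remove [xxb,bmz,gzsp] add [bsx] -> 13 lines: oqqgz tcyh bsx uxxz kegql fxvn acux qsi wknu tciu zph sohew gewoz
Hunk 4: at line 9 remove [tciu,zph] add [xcfkn] -> 12 lines: oqqgz tcyh bsx uxxz kegql fxvn acux qsi wknu xcfkn sohew gewoz
Final line 11: sohew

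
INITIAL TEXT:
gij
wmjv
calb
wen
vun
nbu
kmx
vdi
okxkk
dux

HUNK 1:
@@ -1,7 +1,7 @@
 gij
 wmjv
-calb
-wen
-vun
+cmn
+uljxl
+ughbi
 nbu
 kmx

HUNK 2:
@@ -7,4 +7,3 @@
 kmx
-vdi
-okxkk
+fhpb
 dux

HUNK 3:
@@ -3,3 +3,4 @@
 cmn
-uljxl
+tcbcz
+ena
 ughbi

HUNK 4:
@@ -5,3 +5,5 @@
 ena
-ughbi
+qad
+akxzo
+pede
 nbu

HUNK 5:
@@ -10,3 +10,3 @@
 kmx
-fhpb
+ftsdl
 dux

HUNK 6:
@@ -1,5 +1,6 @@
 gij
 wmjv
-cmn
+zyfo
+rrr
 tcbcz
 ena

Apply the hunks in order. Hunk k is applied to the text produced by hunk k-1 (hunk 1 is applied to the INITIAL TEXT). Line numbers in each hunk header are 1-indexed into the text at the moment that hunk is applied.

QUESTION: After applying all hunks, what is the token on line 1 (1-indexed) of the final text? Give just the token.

Hunk 1: at line 1 remove [calb,wen,vun] add [cmn,uljxl,ughbi] -> 10 lines: gij wmjv cmn uljxl ughbi nbu kmx vdi okxkk dux
Hunk 2: at line 7 remove [vdi,okxkk] add [fhpb] -> 9 lines: gij wmjv cmn uljxl ughbi nbu kmx fhpb dux
Hunk 3: at line 3 remove [uljxl] add [tcbcz,ena] -> 10 lines: gij wmjv cmn tcbcz ena ughbi nbu kmx fhpb dux
Hunk 4: at line 5 remove [ughbi] add [qad,akxzo,pede] -> 12 lines: gij wmjv cmn tcbcz ena qad akxzo pede nbu kmx fhpb dux
Hunk 5: at line 10 remove [fhpb] add [ftsdl] -> 12 lines: gij wmjv cmn tcbcz ena qad akxzo pede nbu kmx ftsdl dux
Hunk 6: at line 1 remove [cmn] add [zyfo,rrr] -> 13 lines: gij wmjv zyfo rrr tcbcz ena qad akxzo pede nbu kmx ftsdl dux
Final line 1: gij

Answer: gij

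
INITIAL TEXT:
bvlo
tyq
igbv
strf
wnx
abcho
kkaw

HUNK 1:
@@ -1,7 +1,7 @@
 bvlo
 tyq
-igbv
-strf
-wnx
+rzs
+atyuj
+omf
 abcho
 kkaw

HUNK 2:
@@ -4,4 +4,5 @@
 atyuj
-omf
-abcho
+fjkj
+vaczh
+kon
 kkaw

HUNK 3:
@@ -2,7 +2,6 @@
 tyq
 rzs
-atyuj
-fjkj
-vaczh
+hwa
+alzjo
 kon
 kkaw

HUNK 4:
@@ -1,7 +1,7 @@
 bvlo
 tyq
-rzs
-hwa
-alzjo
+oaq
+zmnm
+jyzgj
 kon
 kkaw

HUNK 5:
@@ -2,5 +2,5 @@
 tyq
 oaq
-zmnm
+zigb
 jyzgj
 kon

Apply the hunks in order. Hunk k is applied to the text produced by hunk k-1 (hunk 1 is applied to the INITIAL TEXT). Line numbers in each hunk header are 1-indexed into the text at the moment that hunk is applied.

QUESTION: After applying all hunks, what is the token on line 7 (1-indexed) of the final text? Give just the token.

Hunk 1: at line 1 remove [igbv,strf,wnx] add [rzs,atyuj,omf] -> 7 lines: bvlo tyq rzs atyuj omf abcho kkaw
Hunk 2: at line 4 remove [omf,abcho] add [fjkj,vaczh,kon] -> 8 lines: bvlo tyq rzs atyuj fjkj vaczh kon kkaw
Hunk 3: at line 2 remove [atyuj,fjkj,vaczh] add [hwa,alzjo] -> 7 lines: bvlo tyq rzs hwa alzjo kon kkaw
Hunk 4: at line 1 remove [rzs,hwa,alzjo] add [oaq,zmnm,jyzgj] -> 7 lines: bvlo tyq oaq zmnm jyzgj kon kkaw
Hunk 5: at line 2 remove [zmnm] add [zigb] -> 7 lines: bvlo tyq oaq zigb jyzgj kon kkaw
Final line 7: kkaw

Answer: kkaw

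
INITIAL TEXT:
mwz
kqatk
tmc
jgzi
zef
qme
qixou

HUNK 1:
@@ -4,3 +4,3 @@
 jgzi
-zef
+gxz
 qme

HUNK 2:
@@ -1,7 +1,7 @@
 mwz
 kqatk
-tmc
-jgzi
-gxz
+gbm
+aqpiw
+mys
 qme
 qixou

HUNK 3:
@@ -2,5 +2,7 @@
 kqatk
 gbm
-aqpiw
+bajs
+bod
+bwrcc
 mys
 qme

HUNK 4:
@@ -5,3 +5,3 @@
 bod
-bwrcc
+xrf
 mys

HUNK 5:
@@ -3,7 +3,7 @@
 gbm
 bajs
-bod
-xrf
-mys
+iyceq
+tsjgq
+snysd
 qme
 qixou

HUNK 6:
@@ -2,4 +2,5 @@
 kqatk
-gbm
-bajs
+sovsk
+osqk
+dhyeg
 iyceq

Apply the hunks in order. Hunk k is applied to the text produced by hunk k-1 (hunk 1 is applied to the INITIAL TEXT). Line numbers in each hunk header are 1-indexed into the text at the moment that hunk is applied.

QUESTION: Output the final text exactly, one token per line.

Answer: mwz
kqatk
sovsk
osqk
dhyeg
iyceq
tsjgq
snysd
qme
qixou

Derivation:
Hunk 1: at line 4 remove [zef] add [gxz] -> 7 lines: mwz kqatk tmc jgzi gxz qme qixou
Hunk 2: at line 1 remove [tmc,jgzi,gxz] add [gbm,aqpiw,mys] -> 7 lines: mwz kqatk gbm aqpiw mys qme qixou
Hunk 3: at line 2 remove [aqpiw] add [bajs,bod,bwrcc] -> 9 lines: mwz kqatk gbm bajs bod bwrcc mys qme qixou
Hunk 4: at line 5 remove [bwrcc] add [xrf] -> 9 lines: mwz kqatk gbm bajs bod xrf mys qme qixou
Hunk 5: at line 3 remove [bod,xrf,mys] add [iyceq,tsjgq,snysd] -> 9 lines: mwz kqatk gbm bajs iyceq tsjgq snysd qme qixou
Hunk 6: at line 2 remove [gbm,bajs] add [sovsk,osqk,dhyeg] -> 10 lines: mwz kqatk sovsk osqk dhyeg iyceq tsjgq snysd qme qixou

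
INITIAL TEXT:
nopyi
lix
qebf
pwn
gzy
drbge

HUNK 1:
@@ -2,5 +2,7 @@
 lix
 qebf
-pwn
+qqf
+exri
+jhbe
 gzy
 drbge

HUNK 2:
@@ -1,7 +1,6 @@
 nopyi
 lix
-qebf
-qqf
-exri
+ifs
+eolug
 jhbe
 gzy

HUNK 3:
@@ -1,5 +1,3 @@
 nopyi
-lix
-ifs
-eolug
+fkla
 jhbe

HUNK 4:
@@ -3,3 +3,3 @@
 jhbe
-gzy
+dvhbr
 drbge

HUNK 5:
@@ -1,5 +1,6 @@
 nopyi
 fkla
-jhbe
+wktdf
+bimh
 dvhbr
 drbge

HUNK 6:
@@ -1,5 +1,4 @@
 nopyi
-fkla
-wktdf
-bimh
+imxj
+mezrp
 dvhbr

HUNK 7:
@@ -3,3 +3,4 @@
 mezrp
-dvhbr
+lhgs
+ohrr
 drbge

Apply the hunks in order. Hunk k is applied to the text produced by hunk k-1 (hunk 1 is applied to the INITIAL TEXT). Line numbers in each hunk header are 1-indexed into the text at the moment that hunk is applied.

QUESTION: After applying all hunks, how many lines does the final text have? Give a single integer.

Answer: 6

Derivation:
Hunk 1: at line 2 remove [pwn] add [qqf,exri,jhbe] -> 8 lines: nopyi lix qebf qqf exri jhbe gzy drbge
Hunk 2: at line 1 remove [qebf,qqf,exri] add [ifs,eolug] -> 7 lines: nopyi lix ifs eolug jhbe gzy drbge
Hunk 3: at line 1 remove [lix,ifs,eolug] add [fkla] -> 5 lines: nopyi fkla jhbe gzy drbge
Hunk 4: at line 3 remove [gzy] add [dvhbr] -> 5 lines: nopyi fkla jhbe dvhbr drbge
Hunk 5: at line 1 remove [jhbe] add [wktdf,bimh] -> 6 lines: nopyi fkla wktdf bimh dvhbr drbge
Hunk 6: at line 1 remove [fkla,wktdf,bimh] add [imxj,mezrp] -> 5 lines: nopyi imxj mezrp dvhbr drbge
Hunk 7: at line 3 remove [dvhbr] add [lhgs,ohrr] -> 6 lines: nopyi imxj mezrp lhgs ohrr drbge
Final line count: 6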